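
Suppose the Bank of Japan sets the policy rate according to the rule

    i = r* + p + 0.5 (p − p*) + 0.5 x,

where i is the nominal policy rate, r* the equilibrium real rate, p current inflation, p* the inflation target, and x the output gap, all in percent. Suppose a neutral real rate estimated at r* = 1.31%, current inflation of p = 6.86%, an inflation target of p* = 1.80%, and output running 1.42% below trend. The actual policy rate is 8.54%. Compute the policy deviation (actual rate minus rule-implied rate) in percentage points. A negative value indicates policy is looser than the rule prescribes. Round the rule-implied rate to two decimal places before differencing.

Output 1.42% below potential → x = -1.42.
i = 1.31 + 6.86 + 0.5 × (6.86 − 1.80) + 0.5 × (-1.42)
   = 1.31 + 6.86 + 2.53 − 0.71 = 9.99
Deviation = 8.54 − 9.99 = -1.45 pp.

-1.45 pp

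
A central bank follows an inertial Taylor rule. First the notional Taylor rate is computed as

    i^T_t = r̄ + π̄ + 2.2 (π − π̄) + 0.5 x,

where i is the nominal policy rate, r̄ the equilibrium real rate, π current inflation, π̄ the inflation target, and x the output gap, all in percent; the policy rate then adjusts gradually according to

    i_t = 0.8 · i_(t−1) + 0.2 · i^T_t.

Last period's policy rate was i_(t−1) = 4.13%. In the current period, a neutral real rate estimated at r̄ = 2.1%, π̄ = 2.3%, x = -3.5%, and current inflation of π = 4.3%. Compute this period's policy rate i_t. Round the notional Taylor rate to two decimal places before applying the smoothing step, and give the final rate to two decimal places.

4.71%

i^T_t = 2.1 + 2.3 + 2.2 × (4.3 − 2.3) + 0.5 × (-3.5)
   = 2.1 + 2.3 + 4.4 − 1.75 = 7.05
i_t = 0.8 × 4.13 + 0.2 × 7.05 = 3.304 + 1.41 = 4.71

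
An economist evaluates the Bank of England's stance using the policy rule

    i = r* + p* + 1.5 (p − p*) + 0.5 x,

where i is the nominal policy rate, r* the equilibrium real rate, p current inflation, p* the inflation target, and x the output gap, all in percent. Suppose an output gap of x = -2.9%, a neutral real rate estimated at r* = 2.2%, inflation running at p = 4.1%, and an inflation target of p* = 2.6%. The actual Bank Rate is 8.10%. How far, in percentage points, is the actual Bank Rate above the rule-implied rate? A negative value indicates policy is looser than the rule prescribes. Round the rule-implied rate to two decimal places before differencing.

2.50 pp

i = 2.2 + 2.6 + 1.5 × (4.1 − 2.6) + 0.5 × (-2.9)
   = 2.2 + 2.6 + 2.25 − 1.45 = 5.60
Deviation = 8.10 − 5.60 = 2.50 pp.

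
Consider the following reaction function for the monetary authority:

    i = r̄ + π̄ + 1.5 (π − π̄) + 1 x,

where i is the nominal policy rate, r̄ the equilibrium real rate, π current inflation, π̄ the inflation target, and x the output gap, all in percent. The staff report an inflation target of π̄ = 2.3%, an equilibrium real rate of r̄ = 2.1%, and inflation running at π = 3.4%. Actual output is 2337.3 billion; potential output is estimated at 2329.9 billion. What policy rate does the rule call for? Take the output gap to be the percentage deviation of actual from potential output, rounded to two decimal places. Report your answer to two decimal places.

6.37%

Output gap = 100 × (2337.3 − 2329.9) / 2329.9 = 0.32%.
i = 2.10 + 2.30 + 1.5 × (3.40 − 2.30) + 1 × 0.32
   = 2.10 + 2.3 + 1.65 + 0.32 = 6.37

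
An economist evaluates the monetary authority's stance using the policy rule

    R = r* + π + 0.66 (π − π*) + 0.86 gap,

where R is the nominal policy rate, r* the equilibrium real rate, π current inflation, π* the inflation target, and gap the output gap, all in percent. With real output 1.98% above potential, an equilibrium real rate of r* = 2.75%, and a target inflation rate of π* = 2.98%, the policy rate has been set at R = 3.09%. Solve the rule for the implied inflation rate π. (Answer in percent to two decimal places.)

Output 1.98% above potential → gap = 1.98.
Collecting π: R = r* + (1 + 0.66) π − 0.66 π* + 0.86 gap
1.66 π = 3.09 − 2.75 + 0.66 × 2.98 − 0.86 × 1.98 = 0.604
π = 0.604 / 1.66 = 0.36

0.36%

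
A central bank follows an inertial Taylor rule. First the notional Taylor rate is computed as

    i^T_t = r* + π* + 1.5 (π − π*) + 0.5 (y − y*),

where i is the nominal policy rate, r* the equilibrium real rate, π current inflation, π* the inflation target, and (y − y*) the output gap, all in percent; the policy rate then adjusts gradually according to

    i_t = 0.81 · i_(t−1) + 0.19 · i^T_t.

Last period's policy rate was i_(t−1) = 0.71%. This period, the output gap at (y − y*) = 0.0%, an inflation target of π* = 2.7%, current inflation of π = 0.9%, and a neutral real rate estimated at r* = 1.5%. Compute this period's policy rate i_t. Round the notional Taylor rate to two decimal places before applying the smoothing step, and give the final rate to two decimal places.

i^T_t = 1.5 + 2.7 + 1.5 × (0.9 − 2.7) + 0.5 × 0.0
   = 1.5 + 2.7 − 2.7 + 0 = 1.50
i_t = 0.81 × 0.71 + 0.19 × 1.50 = 0.5751 + 0.285 = 0.86

0.86%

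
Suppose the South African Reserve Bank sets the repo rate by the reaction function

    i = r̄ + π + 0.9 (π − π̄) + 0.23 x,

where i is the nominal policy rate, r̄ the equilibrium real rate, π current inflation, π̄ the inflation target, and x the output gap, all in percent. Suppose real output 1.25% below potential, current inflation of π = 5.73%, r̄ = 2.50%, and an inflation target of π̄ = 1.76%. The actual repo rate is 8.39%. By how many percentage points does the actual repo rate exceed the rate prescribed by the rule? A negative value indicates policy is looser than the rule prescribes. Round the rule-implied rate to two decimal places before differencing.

Output 1.25% below potential → x = -1.25.
i = 2.50 + 5.73 + 0.9 × (5.73 − 1.76) + 0.23 × (-1.25)
   = 2.50 + 5.73 + 3.573 − 0.2875 = 11.52
Deviation = 8.39 − 11.52 = -3.13 pp.

-3.13 pp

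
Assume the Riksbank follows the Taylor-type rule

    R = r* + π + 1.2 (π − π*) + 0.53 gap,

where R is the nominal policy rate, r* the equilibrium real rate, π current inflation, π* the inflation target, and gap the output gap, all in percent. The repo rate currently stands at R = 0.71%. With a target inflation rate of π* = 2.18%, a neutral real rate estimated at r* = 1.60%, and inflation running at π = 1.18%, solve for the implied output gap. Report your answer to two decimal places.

0.53 gap = 0.71 − 1.60 − 1.18 − 1.2 × (1.18 − 2.18) = -0.87
gap = -0.87 / 0.53 = -1.64

-1.64%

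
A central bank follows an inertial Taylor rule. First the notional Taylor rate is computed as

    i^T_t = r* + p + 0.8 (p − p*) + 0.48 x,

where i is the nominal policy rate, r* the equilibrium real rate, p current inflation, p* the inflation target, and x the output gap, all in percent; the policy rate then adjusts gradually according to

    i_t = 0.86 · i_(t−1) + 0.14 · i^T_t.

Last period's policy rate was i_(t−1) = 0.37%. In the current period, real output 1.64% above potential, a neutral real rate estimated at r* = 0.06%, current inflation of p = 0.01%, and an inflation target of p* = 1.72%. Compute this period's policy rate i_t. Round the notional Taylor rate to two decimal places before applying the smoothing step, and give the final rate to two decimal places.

0.25%

Output 1.64% above potential → x = 1.64.
i^T_t = 0.06 + 0.01 + 0.8 × (0.01 − 1.72) + 0.48 × 1.64
   = 0.06 + 0.01 − 1.368 + 0.7872 = -0.51
i_t = 0.86 × 0.37 + 0.14 × (-0.51) = 0.3182 − 0.0714 = 0.25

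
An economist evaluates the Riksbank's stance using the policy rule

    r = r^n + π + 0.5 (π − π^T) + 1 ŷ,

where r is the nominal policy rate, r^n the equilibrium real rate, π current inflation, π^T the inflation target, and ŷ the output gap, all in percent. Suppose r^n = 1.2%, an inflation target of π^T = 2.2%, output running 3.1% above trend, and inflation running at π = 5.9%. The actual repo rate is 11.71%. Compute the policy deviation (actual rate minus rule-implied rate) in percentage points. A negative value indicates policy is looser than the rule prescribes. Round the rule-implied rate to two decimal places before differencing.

Output 3.1% above potential → ŷ = 3.1.
r = 1.2 + 5.9 + 0.5 × (5.9 − 2.2) + 1 × 3.1
   = 1.2 + 5.9 + 1.85 + 3.1 = 12.05
Deviation = 11.71 − 12.05 = -0.34 pp.

-0.34 pp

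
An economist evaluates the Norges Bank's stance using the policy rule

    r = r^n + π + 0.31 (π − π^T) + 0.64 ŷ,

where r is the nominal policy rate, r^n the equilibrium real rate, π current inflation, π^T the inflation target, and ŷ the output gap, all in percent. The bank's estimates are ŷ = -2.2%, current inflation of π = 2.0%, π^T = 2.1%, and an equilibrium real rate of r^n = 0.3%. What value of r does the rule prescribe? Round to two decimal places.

0.86%

r = 0.3 + 2.0 + 0.31 × (2.0 − 2.1) + 0.64 × (-2.2)
   = 0.3 + 2 − 0.031 − 1.408 = 0.86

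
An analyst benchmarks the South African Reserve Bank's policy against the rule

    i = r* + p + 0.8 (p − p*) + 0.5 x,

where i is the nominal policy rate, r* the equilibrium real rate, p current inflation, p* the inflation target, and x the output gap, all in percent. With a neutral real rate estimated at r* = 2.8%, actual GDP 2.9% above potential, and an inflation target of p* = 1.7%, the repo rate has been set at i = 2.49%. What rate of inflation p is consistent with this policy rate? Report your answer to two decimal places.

-0.22%

Output 2.9% above potential → x = 2.9.
Collecting p: i = r* + (1 + 0.8) p − 0.8 p* + 0.5 x
1.8 p = 2.49 − 2.8 + 0.8 × 1.7 − 0.5 × 2.9 = -0.4
p = -0.4 / 1.8 = -0.22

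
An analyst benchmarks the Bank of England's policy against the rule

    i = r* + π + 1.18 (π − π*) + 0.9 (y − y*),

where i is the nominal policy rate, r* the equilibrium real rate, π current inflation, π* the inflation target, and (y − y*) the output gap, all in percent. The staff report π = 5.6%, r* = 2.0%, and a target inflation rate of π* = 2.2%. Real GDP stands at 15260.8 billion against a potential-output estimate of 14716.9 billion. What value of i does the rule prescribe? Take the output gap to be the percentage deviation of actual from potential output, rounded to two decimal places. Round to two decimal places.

14.94%

Output gap = 100 × (15260.8 − 14716.9) / 14716.9 = 3.70%.
i = 2.00 + 5.60 + 1.18 × (5.60 − 2.20) + 0.9 × 3.70
   = 2.00 + 5.6 + 4.012 + 3.33 = 14.94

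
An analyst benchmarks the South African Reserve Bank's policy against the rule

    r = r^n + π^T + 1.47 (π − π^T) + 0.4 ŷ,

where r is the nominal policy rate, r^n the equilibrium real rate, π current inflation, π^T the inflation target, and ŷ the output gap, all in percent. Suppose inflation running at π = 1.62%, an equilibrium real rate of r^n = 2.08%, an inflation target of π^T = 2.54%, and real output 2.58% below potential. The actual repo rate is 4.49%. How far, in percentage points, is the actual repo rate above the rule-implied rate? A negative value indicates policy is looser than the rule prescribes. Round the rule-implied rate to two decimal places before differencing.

2.25 pp

Output 2.58% below potential → ŷ = -2.58.
r = 2.08 + 2.54 + 1.47 × (1.62 − 2.54) + 0.4 × (-2.58)
   = 2.08 + 2.54 − 1.3524 − 1.032 = 2.24
Deviation = 4.49 − 2.24 = 2.25 pp.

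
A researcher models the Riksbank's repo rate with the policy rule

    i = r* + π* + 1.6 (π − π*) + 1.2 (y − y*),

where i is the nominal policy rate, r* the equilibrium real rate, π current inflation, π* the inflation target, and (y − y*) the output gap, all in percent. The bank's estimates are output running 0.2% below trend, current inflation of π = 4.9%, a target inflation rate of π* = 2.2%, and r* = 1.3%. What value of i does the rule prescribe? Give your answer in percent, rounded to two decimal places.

7.58%

Output 0.2% below potential → (y − y*) = -0.2.
i = 1.3 + 2.2 + 1.6 × (4.9 − 2.2) + 1.2 × (-0.2)
   = 1.3 + 2.2 + 4.32 − 0.24 = 7.58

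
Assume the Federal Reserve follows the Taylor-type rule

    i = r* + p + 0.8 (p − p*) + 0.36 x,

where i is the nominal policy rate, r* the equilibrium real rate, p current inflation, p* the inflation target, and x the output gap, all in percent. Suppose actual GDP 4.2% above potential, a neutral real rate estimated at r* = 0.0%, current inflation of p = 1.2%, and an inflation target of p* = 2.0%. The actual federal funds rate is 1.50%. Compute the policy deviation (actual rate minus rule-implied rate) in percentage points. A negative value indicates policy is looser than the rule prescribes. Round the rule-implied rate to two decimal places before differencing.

Output 4.2% above potential → x = 4.2.
i = 0.0 + 1.2 + 0.8 × (1.2 − 2.0) + 0.36 × 4.2
   = 0.0 + 1.2 − 0.64 + 1.512 = 2.07
Deviation = 1.50 − 2.07 = -0.57 pp.

-0.57 pp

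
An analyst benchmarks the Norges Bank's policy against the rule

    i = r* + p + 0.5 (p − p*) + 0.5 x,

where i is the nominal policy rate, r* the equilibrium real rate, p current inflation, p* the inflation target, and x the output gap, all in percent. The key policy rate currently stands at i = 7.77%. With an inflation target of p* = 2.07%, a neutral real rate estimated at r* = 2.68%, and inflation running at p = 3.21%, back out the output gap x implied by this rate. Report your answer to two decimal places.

0.5 x = 7.77 − 2.68 − 3.21 − 0.5 × (3.21 − 2.07) = 1.31
x = 1.31 / 0.5 = 2.62

2.62%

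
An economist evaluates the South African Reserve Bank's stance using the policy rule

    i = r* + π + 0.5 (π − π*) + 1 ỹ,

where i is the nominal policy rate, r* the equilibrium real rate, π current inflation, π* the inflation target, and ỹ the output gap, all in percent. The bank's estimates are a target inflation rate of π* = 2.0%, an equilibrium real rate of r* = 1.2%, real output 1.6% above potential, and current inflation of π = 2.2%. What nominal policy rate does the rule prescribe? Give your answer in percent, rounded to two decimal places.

5.10%

Output 1.6% above potential → ỹ = 1.6.
i = 1.2 + 2.2 + 0.5 × (2.2 − 2.0) + 1 × 1.6
   = 1.2 + 2.2 + 0.1 + 1.6 = 5.10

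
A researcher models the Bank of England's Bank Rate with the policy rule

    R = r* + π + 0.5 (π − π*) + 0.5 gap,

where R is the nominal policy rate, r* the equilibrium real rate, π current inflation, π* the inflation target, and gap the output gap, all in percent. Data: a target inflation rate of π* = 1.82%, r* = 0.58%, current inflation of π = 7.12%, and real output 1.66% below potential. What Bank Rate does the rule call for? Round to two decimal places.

9.52%

Output 1.66% below potential → gap = -1.66.
R = 0.58 + 7.12 + 0.5 × (7.12 − 1.82) + 0.5 × (-1.66)
   = 0.58 + 7.12 + 2.65 − 0.83 = 9.52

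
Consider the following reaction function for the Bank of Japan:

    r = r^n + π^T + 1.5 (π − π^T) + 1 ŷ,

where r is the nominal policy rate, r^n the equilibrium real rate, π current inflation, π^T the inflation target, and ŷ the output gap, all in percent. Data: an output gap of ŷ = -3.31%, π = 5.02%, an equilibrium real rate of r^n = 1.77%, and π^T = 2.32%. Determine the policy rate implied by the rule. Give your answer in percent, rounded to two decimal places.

r = 1.77 + 2.32 + 1.5 × (5.02 − 2.32) + 1 × (-3.31)
   = 1.77 + 2.32 + 4.05 − 3.31 = 4.83

4.83%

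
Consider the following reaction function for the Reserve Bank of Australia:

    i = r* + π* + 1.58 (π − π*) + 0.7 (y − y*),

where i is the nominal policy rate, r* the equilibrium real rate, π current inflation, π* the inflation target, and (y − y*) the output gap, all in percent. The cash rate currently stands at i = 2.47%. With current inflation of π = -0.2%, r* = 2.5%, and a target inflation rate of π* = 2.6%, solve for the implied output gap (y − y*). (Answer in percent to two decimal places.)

0.7 (y − y*) = 2.47 − 2.5 − 2.6 − 1.58 × ((-0.2) − 2.6) = 1.794
(y − y*) = 1.794 / 0.7 = 2.56

2.56%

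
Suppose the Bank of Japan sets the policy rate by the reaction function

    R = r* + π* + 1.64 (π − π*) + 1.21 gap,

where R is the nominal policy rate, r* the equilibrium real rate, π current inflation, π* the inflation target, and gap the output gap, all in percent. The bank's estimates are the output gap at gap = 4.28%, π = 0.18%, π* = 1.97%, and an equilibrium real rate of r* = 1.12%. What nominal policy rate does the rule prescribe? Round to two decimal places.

5.33%

R = 1.12 + 1.97 + 1.64 × (0.18 − 1.97) + 1.21 × 4.28
   = 1.12 + 1.97 − 2.9356 + 5.1788 = 5.33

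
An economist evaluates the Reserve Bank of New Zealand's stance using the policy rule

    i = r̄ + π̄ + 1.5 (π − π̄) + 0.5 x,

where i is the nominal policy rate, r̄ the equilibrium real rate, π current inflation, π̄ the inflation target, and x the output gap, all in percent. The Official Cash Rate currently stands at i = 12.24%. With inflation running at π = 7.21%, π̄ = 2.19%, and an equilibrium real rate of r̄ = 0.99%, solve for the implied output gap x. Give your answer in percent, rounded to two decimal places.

0.5 x = 12.24 − 0.99 − 2.19 − 1.5 × (7.21 − 2.19) = 1.53
x = 1.53 / 0.5 = 3.06

3.06%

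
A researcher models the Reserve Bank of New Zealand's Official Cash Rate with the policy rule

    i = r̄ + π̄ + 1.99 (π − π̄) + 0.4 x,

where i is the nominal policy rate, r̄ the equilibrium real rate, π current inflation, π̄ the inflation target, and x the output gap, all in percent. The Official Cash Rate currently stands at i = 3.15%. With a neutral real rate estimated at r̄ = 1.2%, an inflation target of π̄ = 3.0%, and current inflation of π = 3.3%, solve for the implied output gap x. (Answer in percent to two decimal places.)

-4.12%

0.4 x = 3.15 − 1.2 − 3.0 − 1.99 × (3.3 − 3.0) = -1.647
x = -1.647 / 0.4 = -4.12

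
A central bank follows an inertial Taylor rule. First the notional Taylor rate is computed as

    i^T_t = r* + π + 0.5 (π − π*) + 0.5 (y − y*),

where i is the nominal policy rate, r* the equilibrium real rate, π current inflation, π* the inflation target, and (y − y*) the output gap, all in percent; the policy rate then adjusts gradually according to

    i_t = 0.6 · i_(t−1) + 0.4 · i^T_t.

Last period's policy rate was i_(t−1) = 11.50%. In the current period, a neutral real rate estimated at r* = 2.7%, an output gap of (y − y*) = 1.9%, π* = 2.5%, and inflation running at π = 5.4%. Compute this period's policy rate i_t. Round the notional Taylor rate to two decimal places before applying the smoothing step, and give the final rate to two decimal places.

i^T_t = 2.7 + 5.4 + 0.5 × (5.4 − 2.5) + 0.5 × 1.9
   = 2.7 + 5.4 + 1.45 + 0.95 = 10.50
i_t = 0.6 × 11.50 + 0.4 × 10.50 = 6.9 + 4.2 = 11.10

11.10%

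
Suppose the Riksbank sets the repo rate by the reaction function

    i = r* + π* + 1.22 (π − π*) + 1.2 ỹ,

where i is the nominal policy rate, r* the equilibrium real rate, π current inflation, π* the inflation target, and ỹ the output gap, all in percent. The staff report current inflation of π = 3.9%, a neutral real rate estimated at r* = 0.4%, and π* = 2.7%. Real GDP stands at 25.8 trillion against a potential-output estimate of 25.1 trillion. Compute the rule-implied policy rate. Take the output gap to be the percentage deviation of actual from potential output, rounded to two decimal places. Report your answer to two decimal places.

Output gap = 100 × (25.8 − 25.1) / 25.1 = 2.79%.
i = 0.40 + 2.70 + 1.22 × (3.90 − 2.70) + 1.2 × 2.79
   = 0.40 + 2.7 + 1.464 + 3.348 = 7.91

7.91%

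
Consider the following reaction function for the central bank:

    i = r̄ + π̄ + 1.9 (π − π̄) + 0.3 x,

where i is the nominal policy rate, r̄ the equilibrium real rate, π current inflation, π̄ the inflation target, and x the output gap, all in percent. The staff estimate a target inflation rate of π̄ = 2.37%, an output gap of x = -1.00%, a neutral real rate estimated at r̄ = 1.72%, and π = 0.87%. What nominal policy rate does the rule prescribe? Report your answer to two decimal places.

i = 1.72 + 2.37 + 1.9 × (0.87 − 2.37) + 0.3 × (-1.00)
   = 1.72 + 2.37 − 2.85 − 0.3 = 0.94

0.94%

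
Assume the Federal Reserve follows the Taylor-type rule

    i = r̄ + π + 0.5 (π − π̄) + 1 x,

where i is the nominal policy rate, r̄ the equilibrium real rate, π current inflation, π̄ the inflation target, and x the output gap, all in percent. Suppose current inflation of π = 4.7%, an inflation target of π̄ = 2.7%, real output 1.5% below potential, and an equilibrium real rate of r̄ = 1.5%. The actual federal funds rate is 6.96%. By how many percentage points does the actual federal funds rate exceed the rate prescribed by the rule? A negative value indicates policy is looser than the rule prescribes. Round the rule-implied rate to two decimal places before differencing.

1.26 pp

Output 1.5% below potential → x = -1.5.
i = 1.5 + 4.7 + 0.5 × (4.7 − 2.7) + 1 × (-1.5)
   = 1.5 + 4.7 + 1 − 1.5 = 5.70
Deviation = 6.96 − 5.70 = 1.26 pp.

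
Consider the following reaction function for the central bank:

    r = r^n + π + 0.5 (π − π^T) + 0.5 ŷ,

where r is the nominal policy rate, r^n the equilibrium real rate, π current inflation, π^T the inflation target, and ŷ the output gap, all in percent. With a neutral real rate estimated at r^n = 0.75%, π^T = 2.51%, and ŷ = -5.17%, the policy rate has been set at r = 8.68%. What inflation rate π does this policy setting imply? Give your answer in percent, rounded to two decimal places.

Collecting π: r = r^n + (1 + 0.5) π − 0.5 π^T + 0.5 ŷ
1.5 π = 8.68 − 0.75 + 0.5 × 2.51 − 0.5 × (-5.17) = 11.77
π = 11.77 / 1.5 = 7.85

7.85%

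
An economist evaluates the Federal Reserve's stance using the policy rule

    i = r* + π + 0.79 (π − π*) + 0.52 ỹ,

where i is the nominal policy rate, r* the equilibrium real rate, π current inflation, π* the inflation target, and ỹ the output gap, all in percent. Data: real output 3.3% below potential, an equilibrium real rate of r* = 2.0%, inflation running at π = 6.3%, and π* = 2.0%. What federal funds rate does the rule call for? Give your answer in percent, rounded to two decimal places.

9.98%

Output 3.3% below potential → ỹ = -3.3.
i = 2.0 + 6.3 + 0.79 × (6.3 − 2.0) + 0.52 × (-3.3)
   = 2.0 + 6.3 + 3.397 − 1.716 = 9.98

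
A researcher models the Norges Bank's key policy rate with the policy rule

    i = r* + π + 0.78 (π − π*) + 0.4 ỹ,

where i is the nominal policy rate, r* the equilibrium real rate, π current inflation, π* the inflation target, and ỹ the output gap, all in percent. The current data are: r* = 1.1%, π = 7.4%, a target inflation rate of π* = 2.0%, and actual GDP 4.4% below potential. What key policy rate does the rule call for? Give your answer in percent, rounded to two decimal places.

Output 4.4% below potential → ỹ = -4.4.
i = 1.1 + 7.4 + 0.78 × (7.4 − 2.0) + 0.4 × (-4.4)
   = 1.1 + 7.4 + 4.212 − 1.76 = 10.95

10.95%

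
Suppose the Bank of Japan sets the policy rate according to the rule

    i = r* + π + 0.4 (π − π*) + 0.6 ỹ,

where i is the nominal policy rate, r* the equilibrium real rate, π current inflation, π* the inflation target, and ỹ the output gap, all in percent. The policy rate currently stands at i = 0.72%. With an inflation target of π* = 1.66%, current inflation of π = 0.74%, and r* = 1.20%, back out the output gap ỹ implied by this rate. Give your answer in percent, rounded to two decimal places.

0.6 ỹ = 0.72 − 1.20 − 0.74 − 0.4 × (0.74 − 1.66) = -0.852
ỹ = -0.852 / 0.6 = -1.42

-1.42%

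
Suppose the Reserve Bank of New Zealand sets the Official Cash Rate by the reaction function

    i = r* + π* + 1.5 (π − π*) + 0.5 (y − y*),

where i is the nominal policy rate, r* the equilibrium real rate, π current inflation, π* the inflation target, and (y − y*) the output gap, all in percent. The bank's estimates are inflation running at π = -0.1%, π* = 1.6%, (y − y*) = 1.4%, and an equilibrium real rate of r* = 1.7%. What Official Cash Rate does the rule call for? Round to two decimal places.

i = 1.7 + 1.6 + 1.5 × (-0.1 − 1.6) + 0.5 × 1.4
   = 1.7 + 1.6 − 2.55 + 0.7 = 1.45

1.45%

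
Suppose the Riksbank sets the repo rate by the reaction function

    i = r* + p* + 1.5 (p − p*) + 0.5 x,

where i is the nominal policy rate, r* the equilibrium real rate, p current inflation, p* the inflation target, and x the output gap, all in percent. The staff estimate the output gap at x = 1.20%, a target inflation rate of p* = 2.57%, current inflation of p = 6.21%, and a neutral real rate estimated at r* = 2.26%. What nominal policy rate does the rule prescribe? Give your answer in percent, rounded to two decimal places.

10.89%

i = 2.26 + 2.57 + 1.5 × (6.21 − 2.57) + 0.5 × 1.20
   = 2.26 + 2.57 + 5.46 + 0.6 = 10.89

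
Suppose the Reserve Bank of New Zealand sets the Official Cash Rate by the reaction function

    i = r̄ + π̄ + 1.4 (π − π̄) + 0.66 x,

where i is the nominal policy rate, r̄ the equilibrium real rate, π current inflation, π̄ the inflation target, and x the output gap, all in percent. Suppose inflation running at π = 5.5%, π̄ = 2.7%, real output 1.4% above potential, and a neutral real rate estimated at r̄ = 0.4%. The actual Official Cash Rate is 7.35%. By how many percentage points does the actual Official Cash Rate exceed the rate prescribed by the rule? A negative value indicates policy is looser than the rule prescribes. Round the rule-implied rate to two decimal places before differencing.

Output 1.4% above potential → x = 1.4.
i = 0.4 + 2.7 + 1.4 × (5.5 − 2.7) + 0.66 × 1.4
   = 0.4 + 2.7 + 3.92 + 0.924 = 7.94
Deviation = 7.35 − 7.94 = -0.59 pp.

-0.59 pp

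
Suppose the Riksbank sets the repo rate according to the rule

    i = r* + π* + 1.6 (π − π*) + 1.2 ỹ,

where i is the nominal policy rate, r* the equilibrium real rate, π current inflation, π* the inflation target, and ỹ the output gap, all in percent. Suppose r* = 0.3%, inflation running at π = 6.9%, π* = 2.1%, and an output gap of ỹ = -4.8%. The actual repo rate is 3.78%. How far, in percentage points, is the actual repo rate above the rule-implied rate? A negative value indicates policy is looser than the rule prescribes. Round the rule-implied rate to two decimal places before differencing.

-0.54 pp

i = 0.3 + 2.1 + 1.6 × (6.9 − 2.1) + 1.2 × (-4.8)
   = 0.3 + 2.1 + 7.68 − 5.76 = 4.32
Deviation = 3.78 − 4.32 = -0.54 pp.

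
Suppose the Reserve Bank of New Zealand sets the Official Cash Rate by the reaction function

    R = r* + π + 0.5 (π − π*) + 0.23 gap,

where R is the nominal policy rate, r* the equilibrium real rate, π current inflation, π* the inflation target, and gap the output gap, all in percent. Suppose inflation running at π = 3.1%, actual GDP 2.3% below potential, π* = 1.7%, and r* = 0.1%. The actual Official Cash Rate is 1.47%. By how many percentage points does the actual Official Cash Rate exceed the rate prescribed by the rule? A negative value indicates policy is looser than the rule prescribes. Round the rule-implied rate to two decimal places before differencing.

Output 2.3% below potential → gap = -2.3.
R = 0.1 + 3.1 + 0.5 × (3.1 − 1.7) + 0.23 × (-2.3)
   = 0.1 + 3.1 + 0.7 − 0.529 = 3.37
Deviation = 1.47 − 3.37 = -1.90 pp.

-1.90 pp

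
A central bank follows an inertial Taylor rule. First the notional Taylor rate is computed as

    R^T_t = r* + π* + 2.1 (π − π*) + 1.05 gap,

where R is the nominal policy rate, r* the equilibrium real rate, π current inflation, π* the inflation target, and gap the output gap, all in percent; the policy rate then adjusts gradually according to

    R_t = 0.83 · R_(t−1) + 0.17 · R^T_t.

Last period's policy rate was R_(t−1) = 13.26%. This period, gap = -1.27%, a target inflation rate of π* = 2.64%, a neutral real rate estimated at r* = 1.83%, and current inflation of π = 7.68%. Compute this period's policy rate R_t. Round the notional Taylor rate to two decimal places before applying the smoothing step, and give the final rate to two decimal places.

R^T_t = 1.83 + 2.64 + 2.1 × (7.68 − 2.64) + 1.05 × (-1.27)
   = 1.83 + 2.64 + 10.584 − 1.3335 = 13.72
R_t = 0.83 × 13.26 + 0.17 × 13.72 = 11.0058 + 2.3324 = 13.34

13.34%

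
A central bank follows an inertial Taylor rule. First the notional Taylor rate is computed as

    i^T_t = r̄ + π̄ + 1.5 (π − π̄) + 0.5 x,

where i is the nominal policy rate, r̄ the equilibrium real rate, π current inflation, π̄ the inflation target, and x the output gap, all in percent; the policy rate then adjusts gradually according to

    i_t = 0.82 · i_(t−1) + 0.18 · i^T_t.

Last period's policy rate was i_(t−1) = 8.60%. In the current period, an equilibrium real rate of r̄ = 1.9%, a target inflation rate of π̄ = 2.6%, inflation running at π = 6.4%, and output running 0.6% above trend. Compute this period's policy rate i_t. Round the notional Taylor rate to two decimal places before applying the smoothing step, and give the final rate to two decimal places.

Output 0.6% above potential → x = 0.6.
i^T_t = 1.9 + 2.6 + 1.5 × (6.4 − 2.6) + 0.5 × 0.6
   = 1.9 + 2.6 + 5.7 + 0.3 = 10.50
i_t = 0.82 × 8.60 + 0.18 × 10.50 = 7.052 + 1.89 = 8.94

8.94%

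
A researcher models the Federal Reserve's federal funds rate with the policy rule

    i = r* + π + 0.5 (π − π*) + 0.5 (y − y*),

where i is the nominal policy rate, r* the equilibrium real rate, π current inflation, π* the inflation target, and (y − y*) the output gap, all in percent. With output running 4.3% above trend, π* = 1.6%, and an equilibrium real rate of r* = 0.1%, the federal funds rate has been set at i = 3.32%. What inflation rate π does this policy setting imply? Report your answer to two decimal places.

1.25%

Output 4.3% above potential → (y − y*) = 4.3.
Collecting π: i = r* + (1 + 0.5) π − 0.5 π* + 0.5 (y − y*)
1.5 π = 3.32 − 0.1 + 0.5 × 1.6 − 0.5 × 4.3 = 1.87
π = 1.87 / 1.5 = 1.25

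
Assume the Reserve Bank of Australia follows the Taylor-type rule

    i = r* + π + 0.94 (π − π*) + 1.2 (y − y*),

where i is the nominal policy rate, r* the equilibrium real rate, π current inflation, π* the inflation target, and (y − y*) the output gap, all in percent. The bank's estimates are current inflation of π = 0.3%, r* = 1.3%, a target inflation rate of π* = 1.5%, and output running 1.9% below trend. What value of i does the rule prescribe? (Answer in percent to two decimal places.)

Output 1.9% below potential → (y − y*) = -1.9.
i = 1.3 + 0.3 + 0.94 × (0.3 − 1.5) + 1.2 × (-1.9)
   = 1.3 + 0.3 − 1.128 − 2.28 = -1.81

-1.81%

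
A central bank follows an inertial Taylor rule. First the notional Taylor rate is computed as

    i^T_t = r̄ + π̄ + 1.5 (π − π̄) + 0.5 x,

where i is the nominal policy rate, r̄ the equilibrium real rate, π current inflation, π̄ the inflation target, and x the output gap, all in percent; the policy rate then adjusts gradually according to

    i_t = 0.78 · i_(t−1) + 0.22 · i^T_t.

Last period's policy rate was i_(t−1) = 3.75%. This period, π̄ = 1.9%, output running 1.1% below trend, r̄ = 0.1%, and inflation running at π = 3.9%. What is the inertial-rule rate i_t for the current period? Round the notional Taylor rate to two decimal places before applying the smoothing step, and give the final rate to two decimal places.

Output 1.1% below potential → x = -1.1.
i^T_t = 0.1 + 1.9 + 1.5 × (3.9 − 1.9) + 0.5 × (-1.1)
   = 0.1 + 1.9 + 3 − 0.55 = 4.45
i_t = 0.78 × 3.75 + 0.22 × 4.45 = 2.925 + 0.979 = 3.90

3.90%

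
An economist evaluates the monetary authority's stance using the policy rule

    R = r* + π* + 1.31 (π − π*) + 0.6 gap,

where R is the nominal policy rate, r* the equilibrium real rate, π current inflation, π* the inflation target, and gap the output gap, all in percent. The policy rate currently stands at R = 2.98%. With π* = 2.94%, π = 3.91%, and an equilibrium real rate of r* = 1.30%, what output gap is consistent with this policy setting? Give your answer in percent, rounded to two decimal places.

0.6 gap = 2.98 − 1.30 − 2.94 − 1.31 × (3.91 − 2.94) = -2.5307
gap = -2.5307 / 0.6 = -4.22

-4.22%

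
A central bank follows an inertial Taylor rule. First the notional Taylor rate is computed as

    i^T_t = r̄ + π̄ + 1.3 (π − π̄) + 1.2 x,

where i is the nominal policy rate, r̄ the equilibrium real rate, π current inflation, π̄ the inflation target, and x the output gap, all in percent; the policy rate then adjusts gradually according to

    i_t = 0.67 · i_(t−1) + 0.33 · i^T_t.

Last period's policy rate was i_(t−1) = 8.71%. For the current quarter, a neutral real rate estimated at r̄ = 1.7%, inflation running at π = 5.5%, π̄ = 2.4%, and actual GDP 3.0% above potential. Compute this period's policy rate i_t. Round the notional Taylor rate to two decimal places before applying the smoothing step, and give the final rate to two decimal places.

Output 3.0% above potential → x = 3.0.
i^T_t = 1.7 + 2.4 + 1.3 × (5.5 − 2.4) + 1.2 × 3.0
   = 1.7 + 2.4 + 4.03 + 3.6 = 11.73
i_t = 0.67 × 8.71 + 0.33 × 11.73 = 5.8357 + 3.8709 = 9.71

9.71%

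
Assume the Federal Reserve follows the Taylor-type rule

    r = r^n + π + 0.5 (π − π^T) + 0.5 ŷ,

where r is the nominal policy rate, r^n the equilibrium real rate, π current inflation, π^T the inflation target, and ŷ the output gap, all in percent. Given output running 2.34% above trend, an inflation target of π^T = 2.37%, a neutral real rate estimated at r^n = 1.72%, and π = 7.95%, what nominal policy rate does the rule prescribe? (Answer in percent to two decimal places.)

Output 2.34% above potential → ŷ = 2.34.
r = 1.72 + 7.95 + 0.5 × (7.95 − 2.37) + 0.5 × 2.34
   = 1.72 + 7.95 + 2.79 + 1.17 = 13.63

13.63%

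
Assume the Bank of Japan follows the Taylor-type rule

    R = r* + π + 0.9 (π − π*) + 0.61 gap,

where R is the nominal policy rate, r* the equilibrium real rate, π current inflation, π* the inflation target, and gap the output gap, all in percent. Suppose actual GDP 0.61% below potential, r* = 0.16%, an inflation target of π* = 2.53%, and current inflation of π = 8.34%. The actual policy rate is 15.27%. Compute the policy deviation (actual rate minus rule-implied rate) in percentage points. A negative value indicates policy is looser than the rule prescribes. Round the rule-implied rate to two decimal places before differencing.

Output 0.61% below potential → gap = -0.61.
R = 0.16 + 8.34 + 0.9 × (8.34 − 2.53) + 0.61 × (-0.61)
   = 0.16 + 8.34 + 5.229 − 0.3721 = 13.36
Deviation = 15.27 − 13.36 = 1.91 pp.

1.91 pp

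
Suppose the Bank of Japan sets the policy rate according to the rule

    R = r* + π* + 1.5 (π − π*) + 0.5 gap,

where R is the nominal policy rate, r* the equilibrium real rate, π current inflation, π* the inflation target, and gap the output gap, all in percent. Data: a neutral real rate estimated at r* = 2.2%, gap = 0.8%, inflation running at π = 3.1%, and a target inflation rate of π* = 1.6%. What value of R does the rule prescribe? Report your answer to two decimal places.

R = 2.2 + 1.6 + 1.5 × (3.1 − 1.6) + 0.5 × 0.8
   = 2.2 + 1.6 + 2.25 + 0.4 = 6.45

6.45%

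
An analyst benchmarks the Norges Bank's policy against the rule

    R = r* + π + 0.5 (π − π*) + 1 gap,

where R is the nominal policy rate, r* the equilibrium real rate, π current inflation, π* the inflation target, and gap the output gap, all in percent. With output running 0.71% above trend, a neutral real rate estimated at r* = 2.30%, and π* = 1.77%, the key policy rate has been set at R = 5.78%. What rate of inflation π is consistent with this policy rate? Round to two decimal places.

2.44%

Output 0.71% above potential → gap = 0.71.
Collecting π: R = r* + (1 + 0.5) π − 0.5 π* + 1 gap
1.5 π = 5.78 − 2.30 + 0.5 × 1.77 − 1 × 0.71 = 3.655
π = 3.655 / 1.5 = 2.44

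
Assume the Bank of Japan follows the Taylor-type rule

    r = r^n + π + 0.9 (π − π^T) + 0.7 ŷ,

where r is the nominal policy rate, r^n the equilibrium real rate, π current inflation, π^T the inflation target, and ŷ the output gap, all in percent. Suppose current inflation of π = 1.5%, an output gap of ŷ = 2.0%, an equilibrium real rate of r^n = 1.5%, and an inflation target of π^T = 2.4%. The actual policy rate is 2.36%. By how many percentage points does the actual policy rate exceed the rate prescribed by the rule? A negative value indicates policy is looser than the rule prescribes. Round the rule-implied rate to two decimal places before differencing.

r = 1.5 + 1.5 + 0.9 × (1.5 − 2.4) + 0.7 × 2.0
   = 1.5 + 1.5 − 0.81 + 1.4 = 3.59
Deviation = 2.36 − 3.59 = -1.23 pp.

-1.23 pp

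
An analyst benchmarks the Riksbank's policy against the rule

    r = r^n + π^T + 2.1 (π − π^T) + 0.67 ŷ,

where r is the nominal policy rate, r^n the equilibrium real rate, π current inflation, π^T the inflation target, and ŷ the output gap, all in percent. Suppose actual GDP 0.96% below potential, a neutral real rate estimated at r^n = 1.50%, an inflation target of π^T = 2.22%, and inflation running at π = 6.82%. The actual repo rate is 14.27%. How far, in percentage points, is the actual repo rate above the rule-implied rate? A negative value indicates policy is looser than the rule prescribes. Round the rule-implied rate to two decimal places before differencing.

Output 0.96% below potential → ŷ = -0.96.
r = 1.50 + 2.22 + 2.1 × (6.82 − 2.22) + 0.67 × (-0.96)
   = 1.50 + 2.22 + 9.66 − 0.6432 = 12.74
Deviation = 14.27 − 12.74 = 1.53 pp.

1.53 pp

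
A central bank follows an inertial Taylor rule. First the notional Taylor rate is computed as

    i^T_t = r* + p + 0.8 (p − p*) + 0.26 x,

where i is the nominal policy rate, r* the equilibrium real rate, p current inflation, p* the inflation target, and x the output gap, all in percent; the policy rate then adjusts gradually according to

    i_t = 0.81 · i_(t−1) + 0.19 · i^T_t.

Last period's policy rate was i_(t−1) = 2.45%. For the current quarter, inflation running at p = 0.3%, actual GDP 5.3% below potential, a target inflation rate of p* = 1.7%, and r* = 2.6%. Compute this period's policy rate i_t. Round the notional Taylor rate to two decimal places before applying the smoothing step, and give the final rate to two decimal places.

Output 5.3% below potential → x = -5.3.
i^T_t = 2.6 + 0.3 + 0.8 × (0.3 − 1.7) + 0.26 × (-5.3)
   = 2.6 + 0.3 − 1.12 − 1.378 = 0.40
i_t = 0.81 × 2.45 + 0.19 × 0.40 = 1.9845 + 0.076 = 2.06

2.06%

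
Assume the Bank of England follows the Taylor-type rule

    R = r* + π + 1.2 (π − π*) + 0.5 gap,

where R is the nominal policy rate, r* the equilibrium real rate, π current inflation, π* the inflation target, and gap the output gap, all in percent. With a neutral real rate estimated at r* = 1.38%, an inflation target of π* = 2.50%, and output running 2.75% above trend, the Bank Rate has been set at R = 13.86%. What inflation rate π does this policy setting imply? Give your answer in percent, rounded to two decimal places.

6.41%

Output 2.75% above potential → gap = 2.75.
Collecting π: R = r* + (1 + 1.2) π − 1.2 π* + 0.5 gap
2.2 π = 13.86 − 1.38 + 1.2 × 2.50 − 0.5 × 2.75 = 14.105
π = 14.105 / 2.2 = 6.41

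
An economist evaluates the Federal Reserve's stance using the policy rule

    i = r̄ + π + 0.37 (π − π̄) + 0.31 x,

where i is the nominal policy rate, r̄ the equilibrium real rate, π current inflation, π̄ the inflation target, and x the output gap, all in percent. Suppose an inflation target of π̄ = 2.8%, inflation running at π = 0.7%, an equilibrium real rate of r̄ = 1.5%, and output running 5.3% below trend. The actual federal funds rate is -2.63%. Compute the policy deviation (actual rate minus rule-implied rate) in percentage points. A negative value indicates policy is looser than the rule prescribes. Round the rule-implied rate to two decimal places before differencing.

Output 5.3% below potential → x = -5.3.
i = 1.5 + 0.7 + 0.37 × (0.7 − 2.8) + 0.31 × (-5.3)
   = 1.5 + 0.7 − 0.777 − 1.643 = -0.22
Deviation = -2.63 − (-0.22) = -2.41 pp.

-2.41 pp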